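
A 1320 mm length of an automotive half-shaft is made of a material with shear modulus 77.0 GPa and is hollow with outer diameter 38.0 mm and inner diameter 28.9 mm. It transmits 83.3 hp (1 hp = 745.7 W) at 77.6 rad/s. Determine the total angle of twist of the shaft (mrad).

101 mrad

ω = 77.6 rad/s, so T = P/ω = 83.3×745.7 / 77.60 = 800.5 N·m.
J = π(d_o⁴ − d_i⁴)/32 = π(0.0380⁴ − 0.0289⁴)/32 = 1.362×10^-7 m⁴.
θ = T·L/(G·J) = 800.5 × 1.32 / (77.0×10⁹ × 1.362×10^-7) = 0.1007 rad.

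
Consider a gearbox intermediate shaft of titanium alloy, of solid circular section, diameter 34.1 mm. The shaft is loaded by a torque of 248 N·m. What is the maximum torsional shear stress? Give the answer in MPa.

31.9 MPa

J = πd⁴/32 = π(0.0341)⁴/32 = 1.327×10^-7 m⁴.
τ_max = T·r/J = 248.0 × 0.0170 / 1.327×10^-7 = 3.185×10^7 Pa.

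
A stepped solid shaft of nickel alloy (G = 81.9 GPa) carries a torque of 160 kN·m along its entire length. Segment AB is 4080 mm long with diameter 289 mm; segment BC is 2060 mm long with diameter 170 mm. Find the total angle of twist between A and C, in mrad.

J_AB = π(0.289)⁴/32 = 6.85×10^-4 m⁴; J_BC = π(0.170)⁴/32 = 8.20×10^-5 m⁴.
θ = (T/G)·Σ L_i/J_i = (160000/81.9×10⁹)·(4.08/6.85×10^-4 + 2.06/8.20×10^-5) = 0.06072 rad.

60.7 mrad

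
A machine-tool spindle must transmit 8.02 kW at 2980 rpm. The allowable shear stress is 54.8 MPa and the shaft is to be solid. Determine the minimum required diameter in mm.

13.4 mm

ω = 2π·2980/60 = 312.1 rad/s, so T = P/ω = 8.02×10³ / 312.1 = 25.70 N·m.
For a solid shaft τ_max = 16T/(πd³), so d = (16T/(π τ_allow))^(1/3) = (16·25.70/(π·5.48×10^7))^(1/3) = 0.01337 m.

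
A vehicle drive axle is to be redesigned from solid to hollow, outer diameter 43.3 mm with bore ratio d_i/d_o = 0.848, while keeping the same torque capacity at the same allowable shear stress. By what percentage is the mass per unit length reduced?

54.4 %

Equal τ_max and T ⇒ the solid shaft needs d_s³ = d_o³(1−k⁴), so d_s = 43.3·(1−0.848⁴)^(1/3) = 33.97 mm.
Area ratio A_h/A_s = d_o²(1−k²)/d_s² = (1−k²)/(1−k⁴)^(2/3) = 0.4564.
Mass saving = 1 − 0.4564 = 54.4 %.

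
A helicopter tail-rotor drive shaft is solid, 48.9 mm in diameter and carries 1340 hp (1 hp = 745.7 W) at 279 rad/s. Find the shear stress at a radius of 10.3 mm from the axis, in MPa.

65.7 MPa

ω = 279 rad/s, so T = P/ω = 1340×745.7 / 279.0 = 3581 N·m.
J = πd⁴/32 = π(0.0489)⁴/32 = 5.614×10^-7 m⁴.
Shear stress varies linearly with radius: τ = T·r/J = 3581 × 0.0103 / 5.614×10^-7 = 6.572×10^7 Pa.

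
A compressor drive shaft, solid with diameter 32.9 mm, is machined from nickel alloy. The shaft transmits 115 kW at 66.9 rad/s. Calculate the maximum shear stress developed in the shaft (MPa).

ω = 66.9 rad/s, so T = P/ω = 115×10³ / 66.90 = 1719 N·m.
J = πd⁴/32 = π(0.0329)⁴/32 = 1.150×10^-7 m⁴.
τ_max = T·r/J = 1719 × 0.0164 / 1.150×10^-7 = 2.458×10^8 Pa.

246 MPa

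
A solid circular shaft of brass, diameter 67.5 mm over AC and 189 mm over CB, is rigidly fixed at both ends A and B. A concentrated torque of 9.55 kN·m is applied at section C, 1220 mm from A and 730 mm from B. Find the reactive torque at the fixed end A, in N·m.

92.1 N·m

Compatibility: T_A·a/J_AC = T_B·b/J_CB with T_A + T_B = T₀.
J_AC = 2.04×10^-6 m⁴, J_CB = 1.25×10^-4 m⁴, so T_A = T₀·(J_AC/a)/((J_AC/a)+(J_CB/b)) = 92.07 N·m, T_B = 9458 N·m.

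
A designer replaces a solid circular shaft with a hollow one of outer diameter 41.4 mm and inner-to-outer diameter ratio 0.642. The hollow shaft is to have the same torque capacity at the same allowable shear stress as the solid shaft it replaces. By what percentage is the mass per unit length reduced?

33.4 %

Equal τ_max and T ⇒ the solid shaft needs d_s³ = d_o³(1−k⁴), so d_s = 41.4·(1−0.642⁴)^(1/3) = 38.91 mm.
Area ratio A_h/A_s = d_o²(1−k²)/d_s² = (1−k²)/(1−k⁴)^(2/3) = 0.6655.
Mass saving = 1 − 0.6655 = 33.4 %.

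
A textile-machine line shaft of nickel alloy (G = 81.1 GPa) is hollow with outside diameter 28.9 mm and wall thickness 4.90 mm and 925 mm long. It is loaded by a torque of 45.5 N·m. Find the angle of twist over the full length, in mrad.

J = π(d_o⁴ − d_i⁴)/32 = π(0.0289⁴ − 0.0191⁴)/32 = 5.542×10^-8 m⁴.
θ = T·L/(G·J) = 45.50 × 0.925 / (81.1×10⁹ × 5.542×10^-8) = 9.364×10^-3 rad.

9.36 mrad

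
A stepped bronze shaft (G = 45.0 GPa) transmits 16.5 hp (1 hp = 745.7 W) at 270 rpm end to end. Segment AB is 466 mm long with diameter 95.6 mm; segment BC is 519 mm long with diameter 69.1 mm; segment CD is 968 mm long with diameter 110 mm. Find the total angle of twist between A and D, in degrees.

ω = 2π·270/60 = 28.27 rad/s, so T = P/ω = 16.5×745.7 / 28.27 = 435.2 N·m.
J_AB = π(0.0956)⁴/32 = 8.20×10^-6 m⁴; J_BC = π(0.0691)⁴/32 = 2.24×10^-6 m⁴; J_CD = π(0.110)⁴/32 = 1.44×10^-5 m⁴.
θ = (T/G)·Σ L_i/J_i = (435.2/45.0×10⁹)·(0.466/8.20×10^-6 + 0.519/2.24×10^-6 + 0.968/1.44×10^-5) = 3.443×10^-3 rad.

0.197°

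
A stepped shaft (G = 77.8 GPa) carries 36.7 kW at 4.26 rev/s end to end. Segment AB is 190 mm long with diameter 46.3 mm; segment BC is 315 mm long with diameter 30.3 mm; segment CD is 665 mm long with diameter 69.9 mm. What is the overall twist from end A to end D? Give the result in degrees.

ω = 2π·4.26 = 26.77 rad/s, so T = P/ω = 36.7×10³ / 26.77 = 1371 N·m.
J_AB = π(0.0463)⁴/32 = 4.51×10^-7 m⁴; J_BC = π(0.0303)⁴/32 = 8.28×10^-8 m⁴; J_CD = π(0.0699)⁴/32 = 2.34×10^-6 m⁴.
θ = (T/G)·Σ L_i/J_i = (1371/77.8×10⁹)·(0.190/4.51×10^-7 + 0.315/8.28×10^-8 + 0.665/2.34×10^-6) = 0.07951 rad.

4.56°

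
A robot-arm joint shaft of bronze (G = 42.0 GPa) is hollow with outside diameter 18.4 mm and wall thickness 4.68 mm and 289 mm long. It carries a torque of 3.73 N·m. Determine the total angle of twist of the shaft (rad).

0.00242 rad

J = π(d_o⁴ − d_i⁴)/32 = π(0.0184⁴ − 0.00904⁴)/32 = 1.060×10^-8 m⁴.
θ = T·L/(G·J) = 3.730 × 0.289 / (42.0×10⁹ × 1.060×10^-8) = 2.422×10^-3 rad.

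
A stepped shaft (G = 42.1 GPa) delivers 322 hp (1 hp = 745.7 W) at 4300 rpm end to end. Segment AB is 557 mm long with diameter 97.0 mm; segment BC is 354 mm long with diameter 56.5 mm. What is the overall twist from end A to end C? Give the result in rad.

0.00529 rad

ω = 2π·4300/60 = 450.3 rad/s, so T = P/ω = 322×745.7 / 450.3 = 533.2 N·m.
J_AB = π(0.0970)⁴/32 = 8.69×10^-6 m⁴; J_BC = π(0.0565)⁴/32 = 1.00×10^-6 m⁴.
θ = (T/G)·Σ L_i/J_i = (533.2/42.1×10⁹)·(0.557/8.69×10^-6 + 0.354/1.00×10^-6) = 5.294×10^-3 rad.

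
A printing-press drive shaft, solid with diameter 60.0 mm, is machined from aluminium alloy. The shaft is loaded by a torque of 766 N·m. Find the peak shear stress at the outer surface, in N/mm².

J = πd⁴/32 = π(0.0600)⁴/32 = 1.272×10^-6 m⁴.
τ_max = T·r/J = 766.0 × 0.0300 / 1.272×10^-6 = 1.806×10^7 Pa.

18.1 N/mm²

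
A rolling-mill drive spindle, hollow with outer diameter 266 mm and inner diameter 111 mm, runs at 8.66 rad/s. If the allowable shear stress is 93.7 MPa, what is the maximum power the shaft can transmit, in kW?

J = π(d_o⁴ − d_i⁴)/32 = π(0.266⁴ − 0.111⁴)/32 = 4.766×10^-4 m⁴.
T_max = τ_allow·J/r = 9.37×10^7 × 4.766×10^-4 / 0.133 = 335800 N·m.
ω = 8.66 rad/s, so P_max = T_max·ω = 2.908×10^6 W.

2910 kW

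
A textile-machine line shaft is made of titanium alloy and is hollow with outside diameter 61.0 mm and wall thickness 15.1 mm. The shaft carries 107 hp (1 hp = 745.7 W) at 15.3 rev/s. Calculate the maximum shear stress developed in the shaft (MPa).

19.9 MPa

ω = 2π·15.3 = 96.13 rad/s, so T = P/ω = 107×745.7 / 96.13 = 830.0 N·m.
J = π(d_o⁴ − d_i⁴)/32 = π(0.0610⁴ − 0.0308⁴)/32 = 1.271×10^-6 m⁴.
τ_max = T·r/J = 830.0 × 0.0305 / 1.271×10^-6 = 1.992×10^7 Pa.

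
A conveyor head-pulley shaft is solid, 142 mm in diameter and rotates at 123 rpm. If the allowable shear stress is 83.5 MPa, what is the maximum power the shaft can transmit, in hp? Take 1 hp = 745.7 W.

811 hp

J = πd⁴/32 = π(0.142)⁴/32 = 3.992×10^-5 m⁴.
T_max = τ_allow·J/r = 8.35×10^7 × 3.992×10^-5 / 0.0710 = 46940 N·m.
ω = 2π·123/60 = 12.88 rad/s, so P_max = T_max·ω = 6.047×10^5 W.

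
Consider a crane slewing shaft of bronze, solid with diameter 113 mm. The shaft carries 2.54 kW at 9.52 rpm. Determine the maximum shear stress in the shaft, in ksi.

ω = 2π·9.52/60 = 0.9969 rad/s, so T = P/ω = 2.54×10³ / 0.9969 = 2548 N·m.
J = πd⁴/32 = π(0.113)⁴/32 = 1.601×10^-5 m⁴.
τ_max = T·r/J = 2548 × 0.0565 / 1.601×10^-5 = 8.993×10^6 Pa.

1.30 ksi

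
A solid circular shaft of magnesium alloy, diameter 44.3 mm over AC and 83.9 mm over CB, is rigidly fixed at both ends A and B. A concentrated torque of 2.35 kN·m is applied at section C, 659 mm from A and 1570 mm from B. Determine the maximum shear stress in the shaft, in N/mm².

21.5 N/mm²

Compatibility: T_A·a/J_AC = T_B·b/J_CB with T_A + T_B = T₀.
J_AC = 3.78×10^-7 m⁴, J_CB = 4.86×10^-6 m⁴, so T_A = T₀·(J_AC/a)/((J_AC/a)+(J_CB/b)) = 367.2 N·m, T_B = 1983 N·m.
τ in each portion: τ_AC = 2.15×10^7 Pa, τ_CB = 1.71×10^7 Pa; maximum is in AC.
τ_max = T_AC·r/J = 367.2·0.0221/3.78×10^-7 = 2.151×10^7 Pa.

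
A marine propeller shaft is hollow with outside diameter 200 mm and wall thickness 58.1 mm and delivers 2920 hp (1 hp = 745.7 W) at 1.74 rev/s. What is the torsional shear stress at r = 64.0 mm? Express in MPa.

83.7 MPa

ω = 2π·1.74 = 10.93 rad/s, so T = P/ω = 2920×745.7 / 10.93 = 199200 N·m.
J = π(d_o⁴ − d_i⁴)/32 = π(0.200⁴ − 0.0838⁴)/32 = 1.522×10^-4 m⁴.
Shear stress varies linearly with radius: τ = T·r/J = 199200 × 0.0640 / 1.522×10^-4 = 8.373×10^7 Pa.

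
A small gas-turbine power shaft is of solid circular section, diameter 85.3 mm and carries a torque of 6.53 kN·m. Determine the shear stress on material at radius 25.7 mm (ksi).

J = πd⁴/32 = π(0.0853)⁴/32 = 5.198×10^-6 m⁴.
Shear stress varies linearly with radius: τ = T·r/J = 6530 × 0.0257 / 5.198×10^-6 = 3.229×10^7 Pa.

4.68 ksi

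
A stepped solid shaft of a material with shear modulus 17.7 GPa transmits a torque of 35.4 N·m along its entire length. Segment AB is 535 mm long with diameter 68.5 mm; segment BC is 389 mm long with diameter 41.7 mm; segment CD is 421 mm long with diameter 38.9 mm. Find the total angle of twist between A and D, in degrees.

J_AB = π(0.0685)⁴/32 = 2.16×10^-6 m⁴; J_BC = π(0.0417)⁴/32 = 2.97×10^-7 m⁴; J_CD = π(0.0389)⁴/32 = 2.25×10^-7 m⁴.
θ = (T/G)·Σ L_i/J_i = (35.40/17.7×10⁹)·(0.535/2.16×10^-6 + 0.389/2.97×10^-7 + 0.421/2.25×10^-7) = 6.861×10^-3 rad.

0.393°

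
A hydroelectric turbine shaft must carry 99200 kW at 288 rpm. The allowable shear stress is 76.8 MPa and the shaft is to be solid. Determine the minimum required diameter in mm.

602 mm

ω = 2π·288/60 = 30.16 rad/s, so T = P/ω = 99200×10³ / 30.16 = 3.289e6 N·m.
For a solid shaft τ_max = 16T/(πd³), so d = (16T/(π τ_allow))^(1/3) = (16·3.289e6/(π·7.68×10^7))^(1/3) = 0.6020 m.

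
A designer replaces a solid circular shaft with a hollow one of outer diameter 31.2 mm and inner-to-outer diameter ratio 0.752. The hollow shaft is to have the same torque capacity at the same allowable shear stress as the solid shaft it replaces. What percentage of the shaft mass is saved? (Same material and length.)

43.8 %

Equal τ_max and T ⇒ the solid shaft needs d_s³ = d_o³(1−k⁴), so d_s = 31.2·(1−0.752⁴)^(1/3) = 27.44 mm.
Area ratio A_h/A_s = d_o²(1−k²)/d_s² = (1−k²)/(1−k⁴)^(2/3) = 0.5618.
Mass saving = 1 − 0.5618 = 43.8 %.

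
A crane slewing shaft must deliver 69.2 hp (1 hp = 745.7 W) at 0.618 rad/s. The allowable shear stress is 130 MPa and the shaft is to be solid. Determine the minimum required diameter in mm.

148 mm

ω = 0.618 rad/s, so T = P/ω = 69.2×745.7 / 0.6180 = 83500 N·m.
For a solid shaft τ_max = 16T/(πd³), so d = (16T/(π τ_allow))^(1/3) = (16·83500/(π·1.30×10^8))^(1/3) = 0.1484 m.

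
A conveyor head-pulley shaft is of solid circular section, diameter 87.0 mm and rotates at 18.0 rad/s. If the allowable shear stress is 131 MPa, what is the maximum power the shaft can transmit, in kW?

J = πd⁴/32 = π(0.0870)⁴/32 = 5.624×10^-6 m⁴.
T_max = τ_allow·J/r = 1.31×10^8 × 5.624×10^-6 / 0.0435 = 16940 N·m.
ω = 18.0 rad/s, so P_max = T_max·ω = 3.049×10^5 W.

305 kW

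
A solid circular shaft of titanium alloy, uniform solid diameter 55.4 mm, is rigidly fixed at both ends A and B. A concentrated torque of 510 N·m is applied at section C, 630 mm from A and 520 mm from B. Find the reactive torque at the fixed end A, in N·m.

With uniform GJ and both ends fixed, compatibility θ_AC = θ_CB gives T_A·a = T_B·b, together with T_A + T_B = T₀.
T_A = T₀·b/(a+b) = 510.0·520/1150 = 230.6 N·m; T_B = 279.4 N·m.

231 N·m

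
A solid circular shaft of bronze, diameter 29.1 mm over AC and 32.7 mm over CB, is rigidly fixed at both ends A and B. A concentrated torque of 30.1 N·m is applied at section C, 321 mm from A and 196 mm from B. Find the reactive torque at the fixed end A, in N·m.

8.33 N·m

Compatibility: T_A·a/J_AC = T_B·b/J_CB with T_A + T_B = T₀.
J_AC = 7.04×10^-8 m⁴, J_CB = 1.12×10^-7 m⁴, so T_A = T₀·(J_AC/a)/((J_AC/a)+(J_CB/b)) = 8.335 N·m, T_B = 21.77 N·m.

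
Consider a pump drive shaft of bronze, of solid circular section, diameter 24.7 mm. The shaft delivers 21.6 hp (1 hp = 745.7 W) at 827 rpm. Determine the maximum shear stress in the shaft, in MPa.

ω = 2π·827/60 = 86.60 rad/s, so T = P/ω = 21.6×745.7 / 86.60 = 186.0 N·m.
J = πd⁴/32 = π(0.0247)⁴/32 = 3.654×10^-8 m⁴.
τ_max = T·r/J = 186.0 × 0.0123 / 3.654×10^-8 = 6.286×10^7 Pa.

62.9 MPa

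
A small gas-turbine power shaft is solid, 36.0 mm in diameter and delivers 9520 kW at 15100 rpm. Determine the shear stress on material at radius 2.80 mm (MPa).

102 MPa

ω = 2π·15100/60 = 1581 rad/s, so T = P/ω = 9520×10³ / 1581 = 6020 N·m.
J = πd⁴/32 = π(0.0360)⁴/32 = 1.649×10^-7 m⁴.
Shear stress varies linearly with radius: τ = T·r/J = 6020 × 0.00280 / 1.649×10^-7 = 1.022×10^8 Pa.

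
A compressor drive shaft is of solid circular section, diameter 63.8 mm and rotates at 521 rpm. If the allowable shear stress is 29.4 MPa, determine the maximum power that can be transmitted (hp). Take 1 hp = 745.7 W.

110 hp

J = πd⁴/32 = π(0.0638)⁴/32 = 1.627×10^-6 m⁴.
T_max = τ_allow·J/r = 2.94×10^7 × 1.627×10^-6 / 0.0319 = 1499 N·m.
ω = 2π·521/60 = 54.56 rad/s, so P_max = T_max·ω = 8.179×10^4 W.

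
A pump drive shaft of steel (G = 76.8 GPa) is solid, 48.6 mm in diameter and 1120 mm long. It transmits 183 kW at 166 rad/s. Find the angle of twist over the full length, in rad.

0.0294 rad

ω = 166 rad/s, so T = P/ω = 183×10³ / 166.0 = 1102 N·m.
J = πd⁴/32 = π(0.0486)⁴/32 = 5.477×10^-7 m⁴.
θ = T·L/(G·J) = 1102 × 1.12 / (76.8×10⁹ × 5.477×10^-7) = 0.02935 rad.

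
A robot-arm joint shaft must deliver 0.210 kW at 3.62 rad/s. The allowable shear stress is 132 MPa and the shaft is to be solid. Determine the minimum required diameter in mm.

ω = 3.62 rad/s, so T = P/ω = 0.210×10³ / 3.620 = 58.01 N·m.
For a solid shaft τ_max = 16T/(πd³), so d = (16T/(π τ_allow))^(1/3) = (16·58.01/(π·1.32×10^8))^(1/3) = 0.01308 m.

13.1 mm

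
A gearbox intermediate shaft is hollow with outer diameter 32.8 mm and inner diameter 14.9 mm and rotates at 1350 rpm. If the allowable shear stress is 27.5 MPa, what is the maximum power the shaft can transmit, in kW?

25.8 kW

J = π(d_o⁴ − d_i⁴)/32 = π(0.0328⁴ − 0.0149⁴)/32 = 1.088×10^-7 m⁴.
T_max = τ_allow·J/r = 2.75×10^7 × 1.088×10^-7 / 0.0164 = 182.4 N·m.
ω = 2π·1350/60 = 141.4 rad/s, so P_max = T_max·ω = 2.579×10^4 W.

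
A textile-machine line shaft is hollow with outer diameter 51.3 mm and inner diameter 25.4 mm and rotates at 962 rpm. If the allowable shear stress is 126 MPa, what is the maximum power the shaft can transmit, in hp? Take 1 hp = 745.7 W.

424 hp

J = π(d_o⁴ − d_i⁴)/32 = π(0.0513⁴ − 0.0254⁴)/32 = 6.391×10^-7 m⁴.
T_max = τ_allow·J/r = 1.26×10^8 × 6.391×10^-7 / 0.0256 = 3139 N·m.
ω = 2π·962/60 = 100.7 rad/s, so P_max = T_max·ω = 3.163×10^5 W.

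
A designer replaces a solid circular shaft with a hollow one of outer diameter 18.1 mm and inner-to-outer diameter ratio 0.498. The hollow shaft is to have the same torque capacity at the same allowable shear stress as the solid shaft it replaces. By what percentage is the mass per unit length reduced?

21.5 %

Equal τ_max and T ⇒ the solid shaft needs d_s³ = d_o³(1−k⁴), so d_s = 18.1·(1−0.498⁴)^(1/3) = 17.72 mm.
Area ratio A_h/A_s = d_o²(1−k²)/d_s² = (1−k²)/(1−k⁴)^(2/3) = 0.7845.
Mass saving = 1 − 0.7845 = 21.5 %.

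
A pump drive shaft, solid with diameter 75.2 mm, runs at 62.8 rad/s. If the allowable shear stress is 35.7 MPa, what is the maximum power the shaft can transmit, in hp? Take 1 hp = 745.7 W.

J = πd⁴/32 = π(0.0752)⁴/32 = 3.140×10^-6 m⁴.
T_max = τ_allow·J/r = 3.57×10^7 × 3.140×10^-6 / 0.0376 = 2981 N·m.
ω = 62.8 rad/s, so P_max = T_max·ω = 1.872×10^5 W.

251 hp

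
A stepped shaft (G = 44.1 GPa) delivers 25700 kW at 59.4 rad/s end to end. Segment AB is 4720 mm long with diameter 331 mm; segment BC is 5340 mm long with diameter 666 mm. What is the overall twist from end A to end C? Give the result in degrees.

ω = 59.4 rad/s, so T = P/ω = 25700×10³ / 59.40 = 432700 N·m.
J_AB = π(0.331)⁴/32 = 1.18×10^-3 m⁴; J_BC = π(0.666)⁴/32 = 0.0193 m⁴.
θ = (T/G)·Σ L_i/J_i = (432700/44.1×10⁹)·(4.72/1.18×10^-3 + 5.34/0.0193) = 0.04201 rad.

2.41°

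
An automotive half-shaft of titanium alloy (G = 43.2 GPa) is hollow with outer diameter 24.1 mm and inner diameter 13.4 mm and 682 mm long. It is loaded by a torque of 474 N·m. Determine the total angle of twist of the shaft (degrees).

J = π(d_o⁴ − d_i⁴)/32 = π(0.0241⁴ − 0.0134⁴)/32 = 2.995×10^-8 m⁴.
θ = T·L/(G·J) = 474.0 × 0.682 / (43.2×10⁹ × 2.995×10^-8) = 0.2498 rad.

14.3°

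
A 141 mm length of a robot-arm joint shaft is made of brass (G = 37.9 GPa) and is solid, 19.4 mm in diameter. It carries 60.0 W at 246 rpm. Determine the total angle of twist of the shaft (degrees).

ω = 2π·246/60 = 25.76 rad/s, so T = P/ω = 60.0 / 25.76 = 2.329 N·m.
J = πd⁴/32 = π(0.0194)⁴/32 = 1.391×10^-8 m⁴.
θ = T·L/(G·J) = 2.329 × 0.141 / (37.9×10⁹ × 1.391×10^-8) = 6.231×10^-4 rad.

0.0357°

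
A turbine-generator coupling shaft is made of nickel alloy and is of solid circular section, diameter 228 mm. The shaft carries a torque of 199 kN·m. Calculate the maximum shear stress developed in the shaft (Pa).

J = πd⁴/32 = π(0.228)⁴/32 = 2.653×10^-4 m⁴.
τ_max = T·r/J = 199000 × 0.114 / 2.653×10^-4 = 8.551×10^7 Pa.

8.55e7 Pa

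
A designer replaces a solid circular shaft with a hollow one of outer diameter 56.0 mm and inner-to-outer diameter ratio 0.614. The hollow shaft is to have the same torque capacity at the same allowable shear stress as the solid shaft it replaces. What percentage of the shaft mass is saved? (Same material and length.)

Equal τ_max and T ⇒ the solid shaft needs d_s³ = d_o³(1−k⁴), so d_s = 56.0·(1−0.614⁴)^(1/3) = 53.21 mm.
Area ratio A_h/A_s = d_o²(1−k²)/d_s² = (1−k²)/(1−k⁴)^(2/3) = 0.6900.
Mass saving = 1 − 0.6900 = 31.0 %.

31.0 %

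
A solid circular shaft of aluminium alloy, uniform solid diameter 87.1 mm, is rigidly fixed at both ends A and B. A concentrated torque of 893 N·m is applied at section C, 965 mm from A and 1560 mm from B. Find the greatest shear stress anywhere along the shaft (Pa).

With uniform GJ and both ends fixed, compatibility θ_AC = θ_CB gives T_A·a = T_B·b, together with T_A + T_B = T₀.
T_A = T₀·b/(a+b) = 893.0·1560/2525 = 551.7 N·m; T_B = 341.3 N·m.
τ in each portion: τ_AC = 4.25×10^6 Pa, τ_CB = 2.63×10^6 Pa; maximum is in AC.
τ_max = T_AC·r/J = 551.7·0.0435/5.65×10^-6 = 4.252×10^6 Pa.

4.25e6 Pa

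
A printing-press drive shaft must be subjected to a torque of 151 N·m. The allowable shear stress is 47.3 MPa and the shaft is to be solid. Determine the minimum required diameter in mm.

25.3 mm

For a solid shaft τ_max = 16T/(πd³), so d = (16T/(π τ_allow))^(1/3) = (16·151.0/(π·4.73×10^7))^(1/3) = 0.02533 m.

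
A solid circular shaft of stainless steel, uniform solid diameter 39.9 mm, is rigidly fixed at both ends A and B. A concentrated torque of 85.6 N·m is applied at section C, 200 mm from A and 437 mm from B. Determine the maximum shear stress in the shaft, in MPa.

With uniform GJ and both ends fixed, compatibility θ_AC = θ_CB gives T_A·a = T_B·b, together with T_A + T_B = T₀.
T_A = T₀·b/(a+b) = 85.60·437/637.0 = 58.72 N·m; T_B = 26.88 N·m.
τ in each portion: τ_AC = 4.71×10^6 Pa, τ_CB = 2.15×10^6 Pa; maximum is in AC.
τ_max = T_AC·r/J = 58.72·0.0199/2.49×10^-7 = 4.708×10^6 Pa.

4.71 MPa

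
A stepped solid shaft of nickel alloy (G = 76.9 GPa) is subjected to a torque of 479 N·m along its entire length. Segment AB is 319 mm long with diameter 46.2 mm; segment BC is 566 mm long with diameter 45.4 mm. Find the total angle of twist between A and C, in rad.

0.0129 rad

J_AB = π(0.0462)⁴/32 = 4.47×10^-7 m⁴; J_BC = π(0.0454)⁴/32 = 4.17×10^-7 m⁴.
θ = (T/G)·Σ L_i/J_i = (479.0/76.9×10⁹)·(0.319/4.47×10^-7 + 0.566/4.17×10^-7) = 0.01290 rad.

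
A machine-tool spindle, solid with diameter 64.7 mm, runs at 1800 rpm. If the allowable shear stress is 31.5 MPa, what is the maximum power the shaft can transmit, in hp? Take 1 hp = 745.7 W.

J = πd⁴/32 = π(0.0647)⁴/32 = 1.720×10^-6 m⁴.
T_max = τ_allow·J/r = 3.15×10^7 × 1.720×10^-6 / 0.0324 = 1675 N·m.
ω = 2π·1800/60 = 188.5 rad/s, so P_max = T_max·ω = 3.158×10^5 W.

423 hp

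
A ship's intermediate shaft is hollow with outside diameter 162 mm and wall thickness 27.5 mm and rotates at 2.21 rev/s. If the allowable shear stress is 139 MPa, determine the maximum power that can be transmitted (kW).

J = π(d_o⁴ − d_i⁴)/32 = π(0.162⁴ − 0.107⁴)/32 = 5.475×10^-5 m⁴.
T_max = τ_allow·J/r = 1.39×10^8 × 5.475×10^-5 / 0.0810 = 93950 N·m.
ω = 2π·2.21 = 13.89 rad/s, so P_max = T_max·ω = 1.305×10^6 W.

1300 kW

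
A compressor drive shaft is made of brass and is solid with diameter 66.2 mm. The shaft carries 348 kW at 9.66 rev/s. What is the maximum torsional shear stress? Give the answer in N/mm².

ω = 2π·9.66 = 60.70 rad/s, so T = P/ω = 348×10³ / 60.70 = 5734 N·m.
J = πd⁴/32 = π(0.0662)⁴/32 = 1.886×10^-6 m⁴.
τ_max = T·r/J = 5734 × 0.0331 / 1.886×10^-6 = 1.007×10^8 Pa.

101 N/mm²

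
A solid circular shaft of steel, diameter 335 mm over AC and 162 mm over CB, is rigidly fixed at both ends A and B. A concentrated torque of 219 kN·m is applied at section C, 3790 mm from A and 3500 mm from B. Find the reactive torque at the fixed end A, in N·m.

Compatibility: T_A·a/J_AC = T_B·b/J_CB with T_A + T_B = T₀.
J_AC = 1.24×10^-3 m⁴, J_CB = 6.76×10^-5 m⁴, so T_A = T₀·(J_AC/a)/((J_AC/a)+(J_CB/b)) = 206800 N·m, T_B = 12240 N·m.

207000 N·m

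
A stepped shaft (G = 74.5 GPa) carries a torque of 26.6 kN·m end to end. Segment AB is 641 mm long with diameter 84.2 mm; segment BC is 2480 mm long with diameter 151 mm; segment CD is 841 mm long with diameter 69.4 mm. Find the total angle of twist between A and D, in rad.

0.196 rad

J_AB = π(0.0842)⁴/32 = 4.93×10^-6 m⁴; J_BC = π(0.151)⁴/32 = 5.10×10^-5 m⁴; J_CD = π(0.0694)⁴/32 = 2.28×10^-6 m⁴.
θ = (T/G)·Σ L_i/J_i = (26600/74.5×10⁹)·(0.641/4.93×10^-6 + 2.48/5.10×10^-5 + 0.841/2.28×10^-6) = 0.1956 rad.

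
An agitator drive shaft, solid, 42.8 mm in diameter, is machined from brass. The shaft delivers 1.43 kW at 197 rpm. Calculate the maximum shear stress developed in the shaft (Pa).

4.50e6 Pa

ω = 2π·197/60 = 20.63 rad/s, so T = P/ω = 1.43×10³ / 20.63 = 69.32 N·m.
J = πd⁴/32 = π(0.0428)⁴/32 = 3.294×10^-7 m⁴.
τ_max = T·r/J = 69.32 × 0.0214 / 3.294×10^-7 = 4.503×10^6 Pa.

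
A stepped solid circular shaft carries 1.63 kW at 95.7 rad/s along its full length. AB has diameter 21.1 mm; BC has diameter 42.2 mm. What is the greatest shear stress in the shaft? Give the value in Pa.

ω = 95.7 rad/s, so T = P/ω = 1.63×10³ / 95.70 = 17.03 N·m.
Under the same torque, τ_max = 16T/(πd³) is largest where d is smallest — segment AB (d = 21.1 mm).
τ_max = 16·17.03/(π·(0.0211)³) = 9.234×10^6 Pa.

9.23e6 Pa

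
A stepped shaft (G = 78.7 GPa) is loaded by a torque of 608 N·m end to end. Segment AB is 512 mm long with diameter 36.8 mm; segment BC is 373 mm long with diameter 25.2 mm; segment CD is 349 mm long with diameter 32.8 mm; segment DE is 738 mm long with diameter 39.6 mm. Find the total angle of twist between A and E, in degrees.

J_AB = π(0.0368)⁴/32 = 1.80×10^-7 m⁴; J_BC = π(0.0252)⁴/32 = 3.96×10^-8 m⁴; J_CD = π(0.0328)⁴/32 = 1.14×10^-7 m⁴; J_DE = π(0.0396)⁴/32 = 2.41×10^-7 m⁴.
θ = (T/G)·Σ L_i/J_i = (608.0/78.7×10⁹)·(0.512/1.80×10^-7 + 0.373/3.96×10^-8 + 0.349/1.14×10^-7 + 0.738/2.41×10^-7) = 0.1421 rad.

8.14°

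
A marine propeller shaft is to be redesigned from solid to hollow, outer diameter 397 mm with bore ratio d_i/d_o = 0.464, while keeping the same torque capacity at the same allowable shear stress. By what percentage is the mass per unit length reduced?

19.0 %

Equal τ_max and T ⇒ the solid shaft needs d_s³ = d_o³(1−k⁴), so d_s = 397·(1−0.464⁴)^(1/3) = 390.8 mm.
Area ratio A_h/A_s = d_o²(1−k²)/d_s² = (1−k²)/(1−k⁴)^(2/3) = 0.8099.
Mass saving = 1 − 0.8099 = 19.0 %.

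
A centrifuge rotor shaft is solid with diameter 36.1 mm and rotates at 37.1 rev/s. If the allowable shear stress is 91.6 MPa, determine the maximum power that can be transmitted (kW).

197 kW

J = πd⁴/32 = π(0.0361)⁴/32 = 1.667×10^-7 m⁴.
T_max = τ_allow·J/r = 9.16×10^7 × 1.667×10^-7 / 0.0181 = 846.1 N·m.
ω = 2π·37.1 = 233.1 rad/s, so P_max = T_max·ω = 1.972×10^5 W.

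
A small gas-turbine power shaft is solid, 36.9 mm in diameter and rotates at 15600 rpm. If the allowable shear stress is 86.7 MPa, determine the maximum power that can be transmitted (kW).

1400 kW

J = πd⁴/32 = π(0.0369)⁴/32 = 1.820×10^-7 m⁴.
T_max = τ_allow·J/r = 8.67×10^7 × 1.820×10^-7 / 0.0184 = 855.3 N·m.
ω = 2π·15600/60 = 1634 rad/s, so P_max = T_max·ω = 1.397×10^6 W.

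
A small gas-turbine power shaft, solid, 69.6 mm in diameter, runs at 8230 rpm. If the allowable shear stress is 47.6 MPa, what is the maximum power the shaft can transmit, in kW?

2720 kW

J = πd⁴/32 = π(0.0696)⁴/32 = 2.304×10^-6 m⁴.
T_max = τ_allow·J/r = 4.76×10^7 × 2.304×10^-6 / 0.0348 = 3151 N·m.
ω = 2π·8230/60 = 861.8 rad/s, so P_max = T_max·ω = 2.716×10^6 W.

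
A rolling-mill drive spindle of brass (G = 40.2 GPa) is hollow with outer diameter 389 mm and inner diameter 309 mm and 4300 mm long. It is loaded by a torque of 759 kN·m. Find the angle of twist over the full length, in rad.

0.0600 rad

J = π(d_o⁴ − d_i⁴)/32 = π(0.389⁴ − 0.309⁴)/32 = 1.353×10^-3 m⁴.
θ = T·L/(G·J) = 759000 × 4.30 / (40.2×10⁹ × 1.353×10^-3) = 0.06001 rad.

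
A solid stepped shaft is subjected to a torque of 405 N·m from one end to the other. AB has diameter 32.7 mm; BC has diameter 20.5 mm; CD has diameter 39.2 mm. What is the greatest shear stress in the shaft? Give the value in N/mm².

239 N/mm²

Under the same torque, τ_max = 16T/(πd³) is largest where d is smallest — segment BC (d = 20.5 mm).
τ_max = 16·405.0/(π·(0.0205)³) = 2.394×10^8 Pa.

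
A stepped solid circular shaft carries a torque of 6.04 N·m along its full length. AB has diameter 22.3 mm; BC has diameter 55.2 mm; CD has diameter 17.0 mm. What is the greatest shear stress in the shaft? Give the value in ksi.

Under the same torque, τ_max = 16T/(πd³) is largest where d is smallest — segment CD (d = 17.0 mm).
τ_max = 16·6.040/(π·(0.0170)³) = 6.261×10^6 Pa.

0.908 ksi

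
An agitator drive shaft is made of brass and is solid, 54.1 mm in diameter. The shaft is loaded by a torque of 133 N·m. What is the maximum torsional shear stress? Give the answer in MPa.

4.28 MPa

J = πd⁴/32 = π(0.0541)⁴/32 = 8.410×10^-7 m⁴.
τ_max = T·r/J = 133.0 × 0.0271 / 8.410×10^-7 = 4.278×10^6 Pa.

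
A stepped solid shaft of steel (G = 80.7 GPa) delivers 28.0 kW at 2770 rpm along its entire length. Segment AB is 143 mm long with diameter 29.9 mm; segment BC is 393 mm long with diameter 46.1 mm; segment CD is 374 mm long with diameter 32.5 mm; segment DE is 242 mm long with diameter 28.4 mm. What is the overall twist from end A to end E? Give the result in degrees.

ω = 2π·2770/60 = 290.1 rad/s, so T = P/ω = 28.0×10³ / 290.1 = 96.53 N·m.
J_AB = π(0.0299)⁴/32 = 7.85×10^-8 m⁴; J_BC = π(0.0461)⁴/32 = 4.43×10^-7 m⁴; J_CD = π(0.0325)⁴/32 = 1.10×10^-7 m⁴; J_DE = π(0.0284)⁴/32 = 6.39×10^-8 m⁴.
θ = (T/G)·Σ L_i/J_i = (96.53/80.7×10⁹)·(0.143/7.85×10^-8 + 0.393/4.43×10^-7 + 0.374/1.10×10^-7 + 0.242/6.39×10^-8) = 0.01186 rad.

0.679°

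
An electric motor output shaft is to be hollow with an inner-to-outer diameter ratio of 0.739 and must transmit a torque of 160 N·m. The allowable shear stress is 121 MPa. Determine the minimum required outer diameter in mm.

For a hollow shaft with d_i/d_o = 0.739: τ_max = 16T/(π d_o³ (1−k⁴)), so d_o = [16T/(π τ_allow (1−k⁴))]^(1/3) = [16·160.0/(π·1.21×10^8·0.7018)]^(1/3) = 0.02125 m.

21.3 mm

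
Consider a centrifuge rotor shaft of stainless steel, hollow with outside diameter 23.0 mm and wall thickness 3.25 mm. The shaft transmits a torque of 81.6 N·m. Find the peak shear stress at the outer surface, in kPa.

46500 kPa

J = π(d_o⁴ − d_i⁴)/32 = π(0.0230⁴ − 0.0165⁴)/32 = 2.020×10^-8 m⁴.
τ_max = T·r/J = 81.60 × 0.0115 / 2.020×10^-8 = 4.646×10^7 Pa.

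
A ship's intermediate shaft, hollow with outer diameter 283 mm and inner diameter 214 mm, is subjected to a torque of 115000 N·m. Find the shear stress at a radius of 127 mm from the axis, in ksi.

5.00 ksi

J = π(d_o⁴ − d_i⁴)/32 = π(0.283⁴ − 0.214⁴)/32 = 4.238×10^-4 m⁴.
Shear stress varies linearly with radius: τ = T·r/J = 115000 × 0.127 / 4.238×10^-4 = 3.446×10^7 Pa.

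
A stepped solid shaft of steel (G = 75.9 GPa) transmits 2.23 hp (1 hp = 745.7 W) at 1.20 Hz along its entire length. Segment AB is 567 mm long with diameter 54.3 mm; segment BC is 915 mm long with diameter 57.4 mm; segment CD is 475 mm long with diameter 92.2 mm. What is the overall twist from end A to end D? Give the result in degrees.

ω = 2π·1.20 = 7.540 rad/s, so T = P/ω = 2.23×745.7 / 7.540 = 220.6 N·m.
J_AB = π(0.0543)⁴/32 = 8.53×10^-7 m⁴; J_BC = π(0.0574)⁴/32 = 1.07×10^-6 m⁴; J_CD = π(0.0922)⁴/32 = 7.09×10^-6 m⁴.
θ = (T/G)·Σ L_i/J_i = (220.6/75.9×10⁹)·(0.567/8.53×10^-7 + 0.915/1.07×10^-6 + 0.475/7.09×10^-6) = 4.620×10^-3 rad.

0.265°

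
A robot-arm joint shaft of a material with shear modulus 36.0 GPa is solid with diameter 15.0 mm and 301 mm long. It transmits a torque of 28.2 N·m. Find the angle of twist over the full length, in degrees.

2.72°

J = πd⁴/32 = π(0.0150)⁴/32 = 4.970×10^-9 m⁴.
θ = T·L/(G·J) = 28.20 × 0.301 / (36.0×10⁹ × 4.970×10^-9) = 0.04744 rad.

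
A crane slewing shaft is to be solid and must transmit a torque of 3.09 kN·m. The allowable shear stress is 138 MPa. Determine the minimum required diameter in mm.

For a solid shaft τ_max = 16T/(πd³), so d = (16T/(π τ_allow))^(1/3) = (16·3090/(π·1.38×10^8))^(1/3) = 0.04849 m.

48.5 mm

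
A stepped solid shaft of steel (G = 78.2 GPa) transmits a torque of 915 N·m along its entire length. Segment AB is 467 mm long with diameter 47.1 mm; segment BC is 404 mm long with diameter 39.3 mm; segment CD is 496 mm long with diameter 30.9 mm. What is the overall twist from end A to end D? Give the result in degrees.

5.52°

J_AB = π(0.0471)⁴/32 = 4.83×10^-7 m⁴; J_BC = π(0.0393)⁴/32 = 2.34×10^-7 m⁴; J_CD = π(0.0309)⁴/32 = 8.95×10^-8 m⁴.
θ = (T/G)·Σ L_i/J_i = (915.0/78.2×10⁹)·(0.467/4.83×10^-7 + 0.404/2.34×10^-7 + 0.496/8.95×10^-8) = 0.09634 rad.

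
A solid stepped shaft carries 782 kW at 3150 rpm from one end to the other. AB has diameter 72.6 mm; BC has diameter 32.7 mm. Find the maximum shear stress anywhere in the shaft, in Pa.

3.45e8 Pa

ω = 2π·3150/60 = 329.9 rad/s, so T = P/ω = 782×10³ / 329.9 = 2371 N·m.
Under the same torque, τ_max = 16T/(πd³) is largest where d is smallest — segment BC (d = 32.7 mm).
τ_max = 16·2371/(π·(0.0327)³) = 3.453×10^8 Pa.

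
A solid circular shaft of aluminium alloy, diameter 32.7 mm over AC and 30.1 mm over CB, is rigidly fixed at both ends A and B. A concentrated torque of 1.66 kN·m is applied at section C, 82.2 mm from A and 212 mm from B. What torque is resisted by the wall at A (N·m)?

1300 N·m

Compatibility: T_A·a/J_AC = T_B·b/J_CB with T_A + T_B = T₀.
J_AC = 1.12×10^-7 m⁴, J_CB = 8.06×10^-8 m⁴, so T_A = T₀·(J_AC/a)/((J_AC/a)+(J_CB/b)) = 1299 N·m, T_B = 361.5 N·m.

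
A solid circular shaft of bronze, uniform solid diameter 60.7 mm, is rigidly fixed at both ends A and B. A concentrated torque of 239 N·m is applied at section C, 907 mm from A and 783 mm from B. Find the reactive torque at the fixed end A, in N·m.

With uniform GJ and both ends fixed, compatibility θ_AC = θ_CB gives T_A·a = T_B·b, together with T_A + T_B = T₀.
T_A = T₀·b/(a+b) = 239.0·783/1690 = 110.7 N·m; T_B = 128.3 N·m.

111 N·m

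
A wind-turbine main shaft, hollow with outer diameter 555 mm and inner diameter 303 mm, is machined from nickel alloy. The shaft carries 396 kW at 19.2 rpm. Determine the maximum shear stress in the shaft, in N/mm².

6.44 N/mm²

ω = 2π·19.2/60 = 2.011 rad/s, so T = P/ω = 396×10³ / 2.011 = 197000 N·m.
J = π(d_o⁴ − d_i⁴)/32 = π(0.555⁴ − 0.303⁴)/32 = 8.487×10^-3 m⁴.
τ_max = T·r/J = 197000 × 0.278 / 8.487×10^-3 = 6.440×10^6 Pa.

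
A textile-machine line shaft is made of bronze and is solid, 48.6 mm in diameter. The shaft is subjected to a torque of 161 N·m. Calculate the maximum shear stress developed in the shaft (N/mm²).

7.14 N/mm²

J = πd⁴/32 = π(0.0486)⁴/32 = 5.477×10^-7 m⁴.
τ_max = T·r/J = 161.0 × 0.0243 / 5.477×10^-7 = 7.143×10^6 Pa.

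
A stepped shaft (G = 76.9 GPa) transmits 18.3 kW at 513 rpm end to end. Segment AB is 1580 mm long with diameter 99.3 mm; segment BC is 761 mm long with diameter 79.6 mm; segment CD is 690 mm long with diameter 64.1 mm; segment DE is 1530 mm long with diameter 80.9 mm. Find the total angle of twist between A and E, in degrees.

0.289°

ω = 2π·513/60 = 53.72 rad/s, so T = P/ω = 18.3×10³ / 53.72 = 340.6 N·m.
J_AB = π(0.0993)⁴/32 = 9.55×10^-6 m⁴; J_BC = π(0.0796)⁴/32 = 3.94×10^-6 m⁴; J_CD = π(0.0641)⁴/32 = 1.66×10^-6 m⁴; J_DE = π(0.0809)⁴/32 = 4.21×10^-6 m⁴.
θ = (T/G)·Σ L_i/J_i = (340.6/76.9×10⁹)·(1.58/9.55×10^-6 + 0.761/3.94×10^-6 + 0.690/1.66×10^-6 + 1.53/4.21×10^-6) = 5.044×10^-3 rad.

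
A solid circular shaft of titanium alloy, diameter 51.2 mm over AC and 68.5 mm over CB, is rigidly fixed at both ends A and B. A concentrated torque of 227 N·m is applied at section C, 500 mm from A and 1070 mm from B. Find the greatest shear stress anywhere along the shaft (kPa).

Compatibility: T_A·a/J_AC = T_B·b/J_CB with T_A + T_B = T₀.
J_AC = 6.75×10^-7 m⁴, J_CB = 2.16×10^-6 m⁴, so T_A = T₀·(J_AC/a)/((J_AC/a)+(J_CB/b)) = 90.90 N·m, T_B = 136.1 N·m.
τ in each portion: τ_AC = 3.45×10^6 Pa, τ_CB = 2.16×10^6 Pa; maximum is in AC.
τ_max = T_AC·r/J = 90.90·0.0256/6.75×10^-7 = 3.449×10^6 Pa.

3450 kPa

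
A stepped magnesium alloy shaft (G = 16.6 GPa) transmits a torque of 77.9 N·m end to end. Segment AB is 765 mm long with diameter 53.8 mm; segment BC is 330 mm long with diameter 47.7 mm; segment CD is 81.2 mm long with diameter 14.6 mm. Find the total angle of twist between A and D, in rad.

0.0928 rad

J_AB = π(0.0538)⁴/32 = 8.22×10^-7 m⁴; J_BC = π(0.0477)⁴/32 = 5.08×10^-7 m⁴; J_CD = π(0.0146)⁴/32 = 4.46×10^-9 m⁴.
θ = (T/G)·Σ L_i/J_i = (77.90/16.6×10⁹)·(0.765/8.22×10^-7 + 0.330/5.08×10^-7 + 0.0812/4.46×10^-9) = 0.09283 rad.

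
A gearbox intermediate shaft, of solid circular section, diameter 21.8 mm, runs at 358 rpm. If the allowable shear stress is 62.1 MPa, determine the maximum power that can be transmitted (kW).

4.74 kW

J = πd⁴/32 = π(0.0218)⁴/32 = 2.217×10^-8 m⁴.
T_max = τ_allow·J/r = 6.21×10^7 × 2.217×10^-8 / 0.0109 = 126.3 N·m.
ω = 2π·358/60 = 37.49 rad/s, so P_max = T_max·ω = 4736 W.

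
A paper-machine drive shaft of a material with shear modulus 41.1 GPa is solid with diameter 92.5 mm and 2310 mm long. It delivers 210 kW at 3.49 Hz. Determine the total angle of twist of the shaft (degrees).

ω = 2π·3.49 = 21.93 rad/s, so T = P/ω = 210×10³ / 21.93 = 9577 N·m.
J = πd⁴/32 = π(0.0925)⁴/32 = 7.187×10^-6 m⁴.
θ = T·L/(G·J) = 9577 × 2.31 / (41.1×10⁹ × 7.187×10^-6) = 0.07489 rad.

4.29°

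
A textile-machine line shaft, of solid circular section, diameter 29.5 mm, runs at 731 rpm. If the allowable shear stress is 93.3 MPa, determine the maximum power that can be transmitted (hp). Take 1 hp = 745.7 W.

J = πd⁴/32 = π(0.0295)⁴/32 = 7.435×10^-8 m⁴.
T_max = τ_allow·J/r = 9.33×10^7 × 7.435×10^-8 / 0.0147 = 470.3 N·m.
ω = 2π·731/60 = 76.55 rad/s, so P_max = T_max·ω = 3.600×10^4 W.

48.3 hp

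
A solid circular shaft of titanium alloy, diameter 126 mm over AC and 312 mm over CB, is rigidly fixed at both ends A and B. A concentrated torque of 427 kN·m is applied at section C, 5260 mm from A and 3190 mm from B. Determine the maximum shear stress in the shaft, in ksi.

10.2 ksi

Compatibility: T_A·a/J_AC = T_B·b/J_CB with T_A + T_B = T₀.
J_AC = 2.47×10^-5 m⁴, J_CB = 9.30×10^-4 m⁴, so T_A = T₀·(J_AC/a)/((J_AC/a)+(J_CB/b)) = 6779 N·m, T_B = 420200 N·m.
τ in each portion: τ_AC = 1.73×10^7 Pa, τ_CB = 7.05×10^7 Pa; maximum is in CB.
τ_max = T_CB·r/J = 420200·0.156/9.30×10^-4 = 7.047×10^7 Pa.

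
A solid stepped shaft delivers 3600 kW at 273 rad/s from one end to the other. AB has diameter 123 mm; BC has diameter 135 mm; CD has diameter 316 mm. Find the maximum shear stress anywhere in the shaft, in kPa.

36100 kPa

ω = 273 rad/s, so T = P/ω = 3600×10³ / 273.0 = 13190 N·m.
Under the same torque, τ_max = 16T/(πd³) is largest where d is smallest — segment AB (d = 123 mm).
τ_max = 16·13190/(π·(0.123)³) = 3.609×10^7 Pa.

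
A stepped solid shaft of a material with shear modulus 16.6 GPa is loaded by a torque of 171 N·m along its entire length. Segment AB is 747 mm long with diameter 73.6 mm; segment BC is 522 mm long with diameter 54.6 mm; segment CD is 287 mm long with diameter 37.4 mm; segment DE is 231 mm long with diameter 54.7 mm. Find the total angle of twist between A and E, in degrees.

J_AB = π(0.0736)⁴/32 = 2.88×10^-6 m⁴; J_BC = π(0.0546)⁴/32 = 8.73×10^-7 m⁴; J_CD = π(0.0374)⁴/32 = 1.92×10^-7 m⁴; J_DE = π(0.0547)⁴/32 = 8.79×10^-7 m⁴.
θ = (T/G)·Σ L_i/J_i = (171.0/16.6×10⁹)·(0.747/2.88×10^-6 + 0.522/8.73×10^-7 + 0.287/1.92×10^-7 + 0.231/8.79×10^-7) = 0.02693 rad.

1.54°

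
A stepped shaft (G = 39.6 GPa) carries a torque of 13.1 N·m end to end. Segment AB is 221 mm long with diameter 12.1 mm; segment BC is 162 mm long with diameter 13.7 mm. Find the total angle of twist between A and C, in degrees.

2.88°

J_AB = π(0.0121)⁴/32 = 2.10×10^-9 m⁴; J_BC = π(0.0137)⁴/32 = 3.46×10^-9 m⁴.
θ = (T/G)·Σ L_i/J_i = (13.10/39.6×10⁹)·(0.221/2.10×10^-9 + 0.162/3.46×10^-9) = 0.05024 rad.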